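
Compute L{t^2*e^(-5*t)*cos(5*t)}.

2*(s + 5)*(s^2 + 10*s - 50)/(s^2 + 10*s + 50)^3

L{cos(5t)} = s/(s^2 + 25).
Multiplying by e^(-5t) shifts s → s + 5, so L{e^(-5*t)*cos(5*t)} = (s + 5)/((s + 5)^2 + 25).
Then apply L{t^2·g(t)} = (-1)^2 d^2/ds^2[G(s)] with G(s) = (s + 5)/((s + 5)^2 + 25):
differentiating 2 times and applying the sign gives 2*(s + 5)*(s^2 + 10*s - 50)/(s^2 + 10*s + 50)^3.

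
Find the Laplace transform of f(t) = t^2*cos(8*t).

L{cos(8t)} = s/(s^2 + 64).
Then apply L{t^2·g(t)} = (-1)^2 d^2/ds^2[G(s)] with G(s) = s/(s^2 + 64):
differentiating 2 times and applying the sign gives 2*s*(s^2 - 192)/(s^2 + 64)^3.

2*s*(s^2 - 192)/(s^2 + 64)^3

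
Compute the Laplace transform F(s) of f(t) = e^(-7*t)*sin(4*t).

L{sin(4t)} = 4/(s^2 + 16).
By the first shifting theorem, multiplying by e^(-7t) replaces s with s + 7.

F(s) = 4/((s + 7)^2 + 16)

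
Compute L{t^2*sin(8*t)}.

16*(3*s^2 - 64)/(s^2 + 64)^3

L{sin(8t)} = 8/(s^2 + 64).
Then apply L{t^2·g(t)} = (-1)^2 d^2/ds^2[G(s)] with G(s) = 8/(s^2 + 64):
differentiating 2 times and applying the sign gives 16*(3*s^2 - 64)/(s^2 + 64)^3.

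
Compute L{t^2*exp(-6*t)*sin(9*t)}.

L{sin(9t)} = 9/(s^2 + 81).
Multiplying by e^(-6t) shifts s → s + 6, so L{exp(-6*t)*sin(9*t)} = 9/((s + 6)^2 + 81).
Then apply L{t^2·g(t)} = (-1)^2 d^2/ds^2[G(s)] with G(s) = 9/((s + 6)^2 + 81):
differentiating 2 times and applying the sign gives 54*(s^2 + 12*s + 9)/(s^2 + 12*s + 117)^3.

54*(s^2 + 12*s + 9)/(s^2 + 12*s + 117)^3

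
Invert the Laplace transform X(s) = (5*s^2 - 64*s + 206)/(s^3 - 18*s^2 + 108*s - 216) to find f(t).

Factor the denominator: s^3 - 18*s^2 + 108*s - 216 = (s - 6)^3.
Partial fraction decomposition gives [5/(s - 6)] + [-4/(s - 6)^2] + [2/(s - 6)^3].
Invert each term: 5/(s - 6) ↔ 5e^(6t); -4/(s - 6)^2 ↔ -4t·e^(6t); 2/(s - 6)^3 ↔ (1)t^2·e^(6t).

f(t) = t^2*exp(6*t) - 4*t*exp(6*t) + 5*exp(6*t)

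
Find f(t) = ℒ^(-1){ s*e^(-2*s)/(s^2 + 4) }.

f(t) = Heaviside(t - 2)*(cos(2*t - 4))

The factor e^(-2s) signals a time shift by c = 2 (second shifting theorem).
L{cos(2t)} = s/(s^2 + 4), so L^-1{s/(s^2 + 4)} = cos(2*t).
Hence the inverse is u(t - 2) times that function evaluated at t - 2.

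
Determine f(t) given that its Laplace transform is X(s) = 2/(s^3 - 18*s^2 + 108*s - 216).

Rewrite the denominator: s^3 - 18*s^2 + 108*s - 216 = (s - 6)^3.
The form in (s - 6) signals a first-shifting-theorem factor e^(6t).
Since L{t^2} = 2!/s^3 = 2/s^3, the inverse is t^2*e^(6*t).

f(t) = t^2*exp(6*t)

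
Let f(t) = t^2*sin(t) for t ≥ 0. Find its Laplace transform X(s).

L{sin(t)} = 1/(s^2 + 1).
Then apply L{t^2·g(t)} = (-1)^2 d^2/ds^2[G(s)] with G(s) = 1/(s^2 + 1):
differentiating 2 times and applying the sign gives 2*(3*s^2 - 1)/(s^2 + 1)^3.

X(s) = 2*(3*s^2 - 1)/(s^2 + 1)^3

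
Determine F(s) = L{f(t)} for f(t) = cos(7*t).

F(s) = s/(s^2 + 49)

L{cos(7t)} = s/(s^2 + 49).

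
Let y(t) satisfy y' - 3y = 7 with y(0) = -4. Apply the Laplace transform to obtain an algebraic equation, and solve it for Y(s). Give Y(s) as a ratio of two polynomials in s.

Transform both sides with L{·}.
With L{y'} = sY - y(0) = sY - (-4): the LHS transforms to (s - 3)Y - (-4).
The right side is L{7} = 7/s.
So (s - 3)Y = 7/s + (-4).
Solve for Y(s) and write it as one ratio of polynomials.

Y(s) = (-4*s + 7)/(s^2 - 3*s)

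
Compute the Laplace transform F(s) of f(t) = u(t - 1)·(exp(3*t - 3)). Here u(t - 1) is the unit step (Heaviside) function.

By the second shifting theorem, L{u(t - c)·g(t - c)} = e^(-cs)·G(s) with c = 1 and G(s) = L{g(t)}.
L{e^(3t)} = 1/(s - 3).

F(s) = exp(-s)/(s - 3)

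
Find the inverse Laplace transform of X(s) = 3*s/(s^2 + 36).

3*cos(6*t)

Since L{cos(6t)} = s/(s^2 + 36), the inverse is cos(6*t), scaled by 3.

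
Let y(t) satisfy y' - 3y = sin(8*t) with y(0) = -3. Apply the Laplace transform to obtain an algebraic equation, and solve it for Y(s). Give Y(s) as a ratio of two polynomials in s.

Apply the Laplace transform to the equation.
With L{y'} = sY - y(0) = sY - (-3): the LHS transforms to (s - 3)Y - (-3).
The right side is L{sin(8*t)} = 8/(s^2 + 64).
So (s - 3)Y = 8/(s^2 + 64) + (-3).
Solve for Y(s) and write it as one ratio of polynomials.

Y(s) = (-3*s^2 - 184)/(s^3 - 3*s^2 + 64*s - 192)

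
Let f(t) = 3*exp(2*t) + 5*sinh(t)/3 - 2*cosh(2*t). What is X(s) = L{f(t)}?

X(s) = -2*s/(s^2 - 4) + 5/(3*(s^2 - 1)) + 3/(s - 2)

The transform is linear, so treat each term independently.
(5/3)·[L{sinh(t)} = 1/(s^2 - 1)]; (3)·[L{e^(2t)} = 1/(s - 2)]; (-2)·[L{cosh(2t)} = s/(s^2 - 4)].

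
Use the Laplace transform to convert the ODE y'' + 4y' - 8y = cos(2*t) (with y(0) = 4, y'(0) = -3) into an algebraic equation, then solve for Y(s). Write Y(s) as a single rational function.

Take the Laplace transform of both sides.
The derivative rules (L{y''} = s^2 Y - s·y(0) - y'(0) and L{y'} = sY - y(0), with y(0) = 4, y'(0) = -3) turn the left side into (s^2 + 4*s - 8)Y - (4*s + 13).
The right side is L{cos(2*t)} = s/(s^2 + 4).
So (s^2 + 4*s - 8)Y = s/(s^2 + 4) + (4*s + 13).
Divide through and combine into a single rational function.

Y(s) = (4*s^3 + 13*s^2 + 17*s + 52)/(s^4 + 4*s^3 - 4*s^2 + 16*s - 32)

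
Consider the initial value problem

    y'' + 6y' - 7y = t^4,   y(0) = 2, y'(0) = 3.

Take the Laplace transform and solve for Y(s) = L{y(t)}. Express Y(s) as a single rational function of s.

Apply the Laplace transform to the equation.
With L{y''} = s^2 Y - s·y(0) - y'(0) and L{y'} = sY - y(0), with y(0) = 2, y'(0) = 3: the LHS transforms to (s^2 + 6*s - 7)Y - (2*s + 15).
The right side is L{t^4} = 24/s^5.
So (s^2 + 6*s - 7)Y = 24/s^5 + (2*s + 15).
Solve for Y(s) and write it as one ratio of polynomials.

Y(s) = (2*s^6 + 15*s^5 + 24)/(s^7 + 6*s^6 - 7*s^5)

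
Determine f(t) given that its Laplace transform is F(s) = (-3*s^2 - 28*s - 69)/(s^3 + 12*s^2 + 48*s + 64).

Factor the denominator: s^3 + 12*s^2 + 48*s + 64 = (s + 4)^3.
Partial fraction decomposition gives [-3/(s + 4)] + [-4/(s + 4)^2] + [-5/(s + 4)^3].
Invert each term: -3/(s + 4) ↔ -3e^(-4t); -4/(s + 4)^2 ↔ -4t·e^(-4t); -5/(s + 4)^3 ↔ (-5/2)t^2·e^(-4t).

f(t) = -5*t^2*exp(-4*t)/2 - 4*t*exp(-4*t) - 3*exp(-4*t)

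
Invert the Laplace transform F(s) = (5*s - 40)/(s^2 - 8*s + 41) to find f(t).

Complete the square in the denominator: s^2 - 8*s + 41 = (s - 4)^2 + 5^2.
Split the numerator to match: 5*s - 40 = 5·(s - 4) - 4·5.
Invert each term: 5·(s - 4)/((s - 4)^2 + 25) ↔ 5e^(4t)cos(5t); -4·5/((s - 4)^2 + 25) ↔ -4e^(4t)sin(5t).

f(t) = -4*exp(4*t)*sin(5*t) + 5*exp(4*t)*cos(5*t)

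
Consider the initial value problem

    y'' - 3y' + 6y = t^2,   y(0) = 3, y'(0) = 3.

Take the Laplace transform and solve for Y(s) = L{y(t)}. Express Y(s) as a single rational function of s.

Laplace-transform each side.
Using L{y''} = s^2 Y - s·y(0) - y'(0) and L{y'} = sY - y(0), with y(0) = 3, y'(0) = 3, the left side becomes (s^2 - 3*s + 6)Y - (3*s - 6).
The right side is L{t^2} = 2/s^3.
So (s^2 - 3*s + 6)Y = 2/s^3 + (3*s - 6).
Divide through and combine into a single rational function.

Y(s) = (3*s^4 - 6*s^3 + 2)/(s^5 - 3*s^4 + 6*s^3)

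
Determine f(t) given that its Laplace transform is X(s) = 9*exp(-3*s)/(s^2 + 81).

f(t) = Heaviside(t - 3)*(sin(9*t - 27))

The factor e^(-3s) signals a time shift by c = 3 (second shifting theorem).
L{sin(9t)} = 9/(s^2 + 81), so L^-1{9/(s^2 + 81)} = sin(9*t).
Hence the inverse is u(t - 3) times that function evaluated at t - 3.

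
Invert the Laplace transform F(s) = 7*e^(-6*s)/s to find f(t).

f(t) = Heaviside(t - 6)*(7)

The factor e^(-6s) signals a time shift by c = 6 (second shifting theorem).
L{7} = 7/s, so L^-1{7/s} = 7.
Hence the inverse is u(t - 6) times that function evaluated at t - 6.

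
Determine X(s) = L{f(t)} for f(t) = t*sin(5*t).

X(s) = 10*s/(s^2 + 25)^2

L{sin(5t)} = 5/(s^2 + 25).
Then apply L{t·g(t)} = -d/ds[G(s)] with G(s) = 5/(s^2 + 25):
differentiating 1 time and applying the sign gives 10*s/(s^2 + 25)^2.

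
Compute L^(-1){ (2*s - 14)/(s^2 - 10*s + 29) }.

Complete the square in the denominator: s^2 - 10*s + 29 = (s - 5)^2 + 2^2.
Split the numerator to match: 2*s - 14 = 2·(s - 5) - 2·2.
Invert each term: 2·(s - 5)/((s - 5)^2 + 4) ↔ 2e^(5t)cos(2t); -2·2/((s - 5)^2 + 4) ↔ -2e^(5t)sin(2t).

-2*exp(5*t)*sin(2*t) + 2*exp(5*t)*cos(2*t)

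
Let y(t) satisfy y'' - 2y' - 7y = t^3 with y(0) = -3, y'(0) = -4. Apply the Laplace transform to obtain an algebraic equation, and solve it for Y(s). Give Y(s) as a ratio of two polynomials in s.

Y(s) = (-3*s^5 + 2*s^4 + 6)/(s^6 - 2*s^5 - 7*s^4)

Take the Laplace transform of both sides.
The derivative rules (L{y''} = s^2 Y - s·y(0) - y'(0) and L{y'} = sY - y(0), with y(0) = -3, y'(0) = -4) turn the left side into (s^2 - 2*s - 7)Y - (-3*s + 2).
The right side is L{t^3} = 6/s^4.
So (s^2 - 2*s - 7)Y = 6/s^4 + (-3*s + 2).
Solve for Y(s) and write it as one ratio of polynomials.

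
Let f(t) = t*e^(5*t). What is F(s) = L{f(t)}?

L{e^(5t)} = 1/(s - 5).
Then apply L{t·g(t)} = -d/ds[G(s)] with G(s) = 1/(s - 5):
differentiating 1 time and applying the sign gives (s - 5)^(-2).

F(s) = (s - 5)^(-2)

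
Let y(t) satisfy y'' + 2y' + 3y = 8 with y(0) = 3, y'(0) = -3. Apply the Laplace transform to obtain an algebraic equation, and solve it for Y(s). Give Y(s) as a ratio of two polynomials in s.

Take the Laplace transform of both sides.
The derivative rules (L{y''} = s^2 Y - s·y(0) - y'(0) and L{y'} = sY - y(0), with y(0) = 3, y'(0) = -3) turn the left side into (s^2 + 2*s + 3)Y - (3*s + 3).
The right side is L{8} = 8/s.
So (s^2 + 2*s + 3)Y = 8/s + (3*s + 3).
Divide through and combine into a single rational function.

Y(s) = (3*s^2 + 3*s + 8)/(s^3 + 2*s^2 + 3*s)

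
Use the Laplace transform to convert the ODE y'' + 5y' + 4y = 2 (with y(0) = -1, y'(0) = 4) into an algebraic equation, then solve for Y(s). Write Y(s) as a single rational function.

Transform both sides with L{·}.
With L{y''} = s^2 Y - s·y(0) - y'(0) and L{y'} = sY - y(0), with y(0) = -1, y'(0) = 4: the LHS transforms to (s^2 + 5*s + 4)Y - (-s - 1).
The right side is L{2} = 2/s.
So (s^2 + 5*s + 4)Y = 2/s + (-s - 1).
Divide through and combine into a single rational function.

Y(s) = (-s^2 - s + 2)/(s^3 + 5*s^2 + 4*s)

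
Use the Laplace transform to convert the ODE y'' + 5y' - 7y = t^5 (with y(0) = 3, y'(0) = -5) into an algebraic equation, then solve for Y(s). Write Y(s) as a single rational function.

Y(s) = (3*s^7 + 10*s^6 + 120)/(s^8 + 5*s^7 - 7*s^6)

Transform both sides with L{·}.
The derivative rules (L{y''} = s^2 Y - s·y(0) - y'(0) and L{y'} = sY - y(0), with y(0) = 3, y'(0) = -5) turn the left side into (s^2 + 5*s - 7)Y - (3*s + 10).
The right side is L{t^5} = 120/s^6.
So (s^2 + 5*s - 7)Y = 120/s^6 + (3*s + 10).
Divide through and combine into a single rational function.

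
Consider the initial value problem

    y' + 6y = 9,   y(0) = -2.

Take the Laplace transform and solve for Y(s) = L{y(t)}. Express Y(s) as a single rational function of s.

Apply the Laplace transform to the equation.
The derivative rules (L{y'} = sY - y(0) = sY - (-2)) turn the left side into (s + 6)Y - (-2).
The right side is L{9} = 9/s.
So (s + 6)Y = 9/s + (-2).
Solve for Y(s) and write it as one ratio of polynomials.

Y(s) = (-2*s + 9)/(s^2 + 6*s)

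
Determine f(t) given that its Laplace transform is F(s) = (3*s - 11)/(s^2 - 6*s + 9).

f(t) = -2*t*exp(3*t) + 3*exp(3*t)

Factor the denominator: s^2 - 6*s + 9 = (s - 3)^2.
Partial fraction decomposition gives [3/(s - 3)] + [-2/(s - 3)^2].
Invert each term: 3/(s - 3) ↔ 3e^(3t); -2/(s - 3)^2 ↔ -2t·e^(3t).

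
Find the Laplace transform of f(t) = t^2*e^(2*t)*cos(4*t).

L{cos(4t)} = s/(s^2 + 16).
Multiplying by e^(2t) shifts s → s - 2, so L{e^(2*t)*cos(4*t)} = (s - 2)/((s - 2)^2 + 16).
Then apply L{t^2·g(t)} = (-1)^2 d^2/ds^2[H(s)] with H(s) = (s - 2)/((s - 2)^2 + 16):
differentiating 2 times and applying the sign gives 2*(s - 2)*(s^2 - 4*s - 44)/(s^2 - 4*s + 20)^3.

2*(s - 2)*(s^2 - 4*s - 44)/(s^2 - 4*s + 20)^3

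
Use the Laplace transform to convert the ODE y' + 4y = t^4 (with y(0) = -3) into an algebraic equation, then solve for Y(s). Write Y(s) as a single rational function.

Y(s) = (-3*s^5 + 24)/(s^6 + 4*s^5)

Laplace-transform each side.
With L{y'} = sY - y(0) = sY - (-3): the LHS transforms to (s + 4)Y - (-3).
The right side is L{t^4} = 24/s^5.
So (s + 4)Y = 24/s^5 + (-3).
Isolate Y and clear denominators.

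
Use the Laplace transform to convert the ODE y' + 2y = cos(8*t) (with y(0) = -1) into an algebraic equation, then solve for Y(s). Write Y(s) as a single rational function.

Apply the Laplace transform to the equation.
With L{y'} = sY - y(0) = sY - (-1): the LHS transforms to (s + 2)Y - (-1).
The right side is L{cos(8*t)} = s/(s^2 + 64).
So (s + 2)Y = s/(s^2 + 64) + (-1).
Isolate Y and clear denominators.

Y(s) = (-s^2 + s - 64)/(s^3 + 2*s^2 + 64*s + 128)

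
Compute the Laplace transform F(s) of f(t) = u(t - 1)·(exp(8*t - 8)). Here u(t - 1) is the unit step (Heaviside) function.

F(s) = exp(-s)/(s - 8)

By the second shifting theorem, L{u(t - c)·g(t - c)} = e^(-cs)·G(s) with c = 1 and G(s) = L{g(t)}.
L{e^(8t)} = 1/(s - 8).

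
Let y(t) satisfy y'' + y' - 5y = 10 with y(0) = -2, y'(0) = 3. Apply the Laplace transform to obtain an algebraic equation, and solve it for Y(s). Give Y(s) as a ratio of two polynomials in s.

Apply the Laplace transform to the equation.
With L{y''} = s^2 Y - s·y(0) - y'(0) and L{y'} = sY - y(0), with y(0) = -2, y'(0) = 3: the LHS transforms to (s^2 + s - 5)Y - (-2*s + 1).
The right side is L{10} = 10/s.
So (s^2 + s - 5)Y = 10/s + (-2*s + 1).
Divide through and combine into a single rational function.

Y(s) = (-2*s^2 + s + 10)/(s^3 + s^2 - 5*s)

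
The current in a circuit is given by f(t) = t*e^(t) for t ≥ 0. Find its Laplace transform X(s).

L{e^(t)} = 1/(s - 1).
Then apply L{t·g(t)} = -d/ds[G(s)] with G(s) = 1/(s - 1):
differentiating 1 time and applying the sign gives (s - 1)^(-2).

X(s) = (s - 1)^(-2)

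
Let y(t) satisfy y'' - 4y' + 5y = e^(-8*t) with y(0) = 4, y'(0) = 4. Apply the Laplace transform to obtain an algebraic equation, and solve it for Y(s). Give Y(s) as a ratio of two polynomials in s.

Y(s) = (4*s^2 + 20*s - 95)/(s^3 + 4*s^2 - 27*s + 40)

Transform both sides with L{·}.
The derivative rules (L{y''} = s^2 Y - s·y(0) - y'(0) and L{y'} = sY - y(0), with y(0) = 4, y'(0) = 4) turn the left side into (s^2 - 4*s + 5)Y - (4*s - 12).
The right side is L{e^(-8*t)} = 1/(s + 8).
So (s^2 - 4*s + 5)Y = 1/(s + 8) + (4*s - 12).
Solve for Y(s) and write it as one ratio of polynomials.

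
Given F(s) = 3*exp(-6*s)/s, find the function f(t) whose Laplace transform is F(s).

f(t) = Heaviside(t - 6)*(3)

The factor e^(-6s) signals a time shift by c = 6 (second shifting theorem).
L{3} = 3/s, so L^-1{3/s} = 3.
Hence the inverse is u(t - 6) times that function evaluated at t - 6.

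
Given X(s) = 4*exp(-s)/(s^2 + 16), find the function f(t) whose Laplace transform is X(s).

The factor e^(-s) signals a time shift by c = 1 (second shifting theorem).
L{sin(4t)} = 4/(s^2 + 16), so L^-1{4/(s^2 + 16)} = sin(4*t).
Hence the inverse is u(t - 1) times that function evaluated at t - 1.

f(t) = Heaviside(t - 1)*(sin(4*t - 4))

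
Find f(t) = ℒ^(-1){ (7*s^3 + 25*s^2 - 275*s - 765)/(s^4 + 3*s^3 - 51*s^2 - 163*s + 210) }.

f(t) = exp(7*t) + 4*exp(t) + 5*exp(-5*t) - 3*exp(-6*t)

Factor the denominator: s^4 + 3*s^3 - 51*s^2 - 163*s + 210 = (s - 7)*(s - 1)*(s + 5)*(s + 6).
Partial fraction decomposition gives [1/(s - 7)] + [5/(s + 5)] + [-3/(s + 6)] + [4/(s - 1)].
Invert each term: 1/(s - 7) ↔ e^(7t); 5/(s + 5) ↔ 5e^(-5t); -3/(s + 6) ↔ -3e^(-6t); 4/(s - 1) ↔ 4e^(t).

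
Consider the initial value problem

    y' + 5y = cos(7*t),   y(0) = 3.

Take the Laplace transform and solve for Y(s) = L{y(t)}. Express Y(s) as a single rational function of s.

Y(s) = (3*s^2 + s + 147)/(s^3 + 5*s^2 + 49*s + 245)

Apply the Laplace transform to the equation.
The derivative rules (L{y'} = sY - y(0) = sY - 3) turn the left side into (s + 5)Y - (3).
The right side is L{cos(7*t)} = s/(s^2 + 49).
So (s + 5)Y = s/(s^2 + 49) + (3).
Isolate Y and clear denominators.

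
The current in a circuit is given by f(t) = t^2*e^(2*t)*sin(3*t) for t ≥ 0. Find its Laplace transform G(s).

G(s) = 18*(s^2 - 4*s + 1)/(s^2 - 4*s + 13)^3

L{sin(3t)} = 3/(s^2 + 9).
Multiplying by e^(2t) shifts s → s - 2, so L{e^(2*t)*sin(3*t)} = 3/((s - 2)^2 + 9).
Then apply L{t^2·g(t)} = (-1)^2 d^2/ds^2[H(s)] with H(s) = 3/((s - 2)^2 + 9):
differentiating 2 times and applying the sign gives 18*(s^2 - 4*s + 1)/(s^2 - 4*s + 13)^3.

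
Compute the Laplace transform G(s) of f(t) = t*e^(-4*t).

G(s) = (s + 4)^(-2)

L{t} = 1!/s^2 = 1/s^2.
By the first shifting theorem, multiplying by e^(-4t) replaces s with s + 4.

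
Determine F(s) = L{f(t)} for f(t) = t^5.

F(s) = 120/s^6

L{t^5} = 5!/s^6 = 120/s^6.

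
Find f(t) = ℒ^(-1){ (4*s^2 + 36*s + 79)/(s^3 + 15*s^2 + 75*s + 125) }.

f(t) = -t^2*exp(-5*t)/2 - 4*t*exp(-5*t) + 4*exp(-5*t)

Factor the denominator: s^3 + 15*s^2 + 75*s + 125 = (s + 5)^3.
Partial fraction decomposition gives [4/(s + 5)] + [-4/(s + 5)^2] + [-1/(s + 5)^3].
Invert each term: 4/(s + 5) ↔ 4e^(-5t); -4/(s + 5)^2 ↔ -4t·e^(-5t); -1/(s + 5)^3 ↔ (-1/2)t^2·e^(-5t).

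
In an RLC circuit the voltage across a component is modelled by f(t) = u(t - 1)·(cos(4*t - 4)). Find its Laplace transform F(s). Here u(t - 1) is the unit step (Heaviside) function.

F(s) = s*exp(-s)/(s^2 + 16)

By the second shifting theorem, L{u(t - c)·g(t - c)} = e^(-cs)·G(s) with c = 1 and G(s) = L{g(t)}.
L{cos(4t)} = s/(s^2 + 16).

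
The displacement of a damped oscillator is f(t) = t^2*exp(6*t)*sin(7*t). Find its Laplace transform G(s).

L{sin(7t)} = 7/(s^2 + 49).
Multiplying by e^(6t) shifts s → s - 6, so L{exp(6*t)*sin(7*t)} = 7/((s - 6)^2 + 49).
Then apply L{t^2·g(t)} = (-1)^2 d^2/ds^2[H(s)] with H(s) = 7/((s - 6)^2 + 49):
differentiating 2 times and applying the sign gives 14*(3*s^2 - 36*s + 59)/(s^2 - 12*s + 85)^3.

G(s) = 14*(3*s^2 - 36*s + 59)/(s^2 - 12*s + 85)^3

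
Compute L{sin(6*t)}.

L{sin(6t)} = 6/(s^2 + 36).

6/(s^2 + 36)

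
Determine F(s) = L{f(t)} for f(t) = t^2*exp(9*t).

L{e^(9t)} = 1/(s - 9).
Then apply L{t^2·g(t)} = (-1)^2 d^2/ds^2[G(s)] with G(s) = 1/(s - 9):
differentiating 2 times and applying the sign gives 2/(s - 9)^3.

F(s) = 2/(s - 9)^3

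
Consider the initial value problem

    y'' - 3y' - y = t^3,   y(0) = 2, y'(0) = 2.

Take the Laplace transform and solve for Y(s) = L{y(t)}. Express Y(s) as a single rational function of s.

Transform both sides with L{·}.
The derivative rules (L{y''} = s^2 Y - s·y(0) - y'(0) and L{y'} = sY - y(0), with y(0) = 2, y'(0) = 2) turn the left side into (s^2 - 3*s - 1)Y - (2*s - 4).
The right side is L{t^3} = 6/s^4.
So (s^2 - 3*s - 1)Y = 6/s^4 + (2*s - 4).
Divide through and combine into a single rational function.

Y(s) = (2*s^5 - 4*s^4 + 6)/(s^6 - 3*s^5 - s^4)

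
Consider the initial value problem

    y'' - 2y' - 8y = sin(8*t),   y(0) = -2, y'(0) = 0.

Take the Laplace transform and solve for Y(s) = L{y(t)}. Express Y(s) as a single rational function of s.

Y(s) = (-2*s^3 + 4*s^2 - 128*s + 264)/(s^4 - 2*s^3 + 56*s^2 - 128*s - 512)

Laplace-transform each side.
Using L{y''} = s^2 Y - s·y(0) - y'(0) and L{y'} = sY - y(0), with y(0) = -2, y'(0) = 0, the left side becomes (s^2 - 2*s - 8)Y - (-2*s + 4).
The right side is L{sin(8*t)} = 8/(s^2 + 64).
So (s^2 - 2*s - 8)Y = 8/(s^2 + 64) + (-2*s + 4).
Solve for Y(s) and write it as one ratio of polynomials.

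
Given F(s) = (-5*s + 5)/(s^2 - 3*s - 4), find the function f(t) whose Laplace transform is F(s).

Factor the denominator: s^2 - 3*s - 4 = (s - 4)*(s + 1).
Partial fraction decomposition gives [-2/(s + 1)] + [-3/(s - 4)].
Invert each term: -2/(s + 1) ↔ -2e^(-t); -3/(s - 4) ↔ -3e^(4t).

f(t) = -3*exp(4*t) - 2*exp(-t)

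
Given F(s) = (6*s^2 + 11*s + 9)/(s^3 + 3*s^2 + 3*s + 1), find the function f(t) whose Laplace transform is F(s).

Factor the denominator: s^3 + 3*s^2 + 3*s + 1 = (s + 1)^3.
Partial fraction decomposition gives [6/(s + 1)] + [-1/(s + 1)^2] + [4/(s + 1)^3].
Invert each term: 6/(s + 1) ↔ 6e^(-t); -1/(s + 1)^2 ↔ -t·e^(-t); 4/(s + 1)^3 ↔ (2)t^2·e^(-t).

f(t) = 2*t^2*exp(-t) - t*exp(-t) + 6*exp(-t)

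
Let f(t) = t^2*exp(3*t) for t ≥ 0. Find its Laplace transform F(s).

F(s) = 2/(s - 3)^3

L{e^(3t)} = 1/(s - 3).
Then apply L{t^2·g(t)} = (-1)^2 d^2/ds^2[G(s)] with G(s) = 1/(s - 3):
differentiating 2 times and applying the sign gives 2/(s - 3)^3.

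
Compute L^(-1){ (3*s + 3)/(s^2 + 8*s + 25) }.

-3*exp(-4*t)*sin(3*t) + 3*exp(-4*t)*cos(3*t)

Complete the square in the denominator: s^2 + 8*s + 25 = (s + 4)^2 + 3^2.
Split the numerator to match: 3*s + 3 = 3·(s + 4) - 3·3.
Invert each term: 3·(s + 4)/((s + 4)^2 + 9) ↔ 3e^(-4t)cos(3t); -3·3/((s + 4)^2 + 9) ↔ -3e^(-4t)sin(3t).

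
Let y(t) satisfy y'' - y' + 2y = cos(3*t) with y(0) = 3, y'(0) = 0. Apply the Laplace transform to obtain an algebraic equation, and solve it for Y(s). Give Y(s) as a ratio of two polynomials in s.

Y(s) = (3*s^3 - 3*s^2 + 28*s - 27)/(s^4 - s^3 + 11*s^2 - 9*s + 18)

Laplace-transform each side.
The derivative rules (L{y''} = s^2 Y - s·y(0) - y'(0) and L{y'} = sY - y(0), with y(0) = 3, y'(0) = 0) turn the left side into (s^2 - s + 2)Y - (3*s - 3).
The right side is L{cos(3*t)} = s/(s^2 + 9).
So (s^2 - s + 2)Y = s/(s^2 + 9) + (3*s - 3).
Divide through and combine into a single rational function.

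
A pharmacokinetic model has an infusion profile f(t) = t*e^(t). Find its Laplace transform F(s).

L{e^(t)} = 1/(s - 1).
Then apply L{t·g(t)} = -d/ds[G(s)] with G(s) = 1/(s - 1):
differentiating 1 time and applying the sign gives (s - 1)^(-2).

F(s) = (s - 1)^(-2)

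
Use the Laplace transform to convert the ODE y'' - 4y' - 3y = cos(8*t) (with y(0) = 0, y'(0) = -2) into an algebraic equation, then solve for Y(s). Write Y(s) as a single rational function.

Y(s) = (-2*s^2 + s - 128)/(s^4 - 4*s^3 + 61*s^2 - 256*s - 192)

Take the Laplace transform of both sides.
Using L{y''} = s^2 Y - s·y(0) - y'(0) and L{y'} = sY - y(0), with y(0) = 0, y'(0) = -2, the left side becomes (s^2 - 4*s - 3)Y - (-2).
The right side is L{cos(8*t)} = s/(s^2 + 64).
So (s^2 - 4*s - 3)Y = s/(s^2 + 64) + (-2).
Solve for Y(s) and write it as one ratio of polynomials.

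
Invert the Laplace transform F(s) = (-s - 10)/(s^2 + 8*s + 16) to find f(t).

f(t) = -6*t*exp(-4*t) - exp(-4*t)

Factor the denominator: s^2 + 8*s + 16 = (s + 4)^2.
Partial fraction decomposition gives [-1/(s + 4)] + [-6/(s + 4)^2].
Invert each term: -1/(s + 4) ↔ -e^(-4t); -6/(s + 4)^2 ↔ -6t·e^(-4t).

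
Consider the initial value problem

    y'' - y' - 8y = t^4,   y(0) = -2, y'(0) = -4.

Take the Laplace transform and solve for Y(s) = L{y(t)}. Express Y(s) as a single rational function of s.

Y(s) = (-2*s^6 - 2*s^5 + 24)/(s^7 - s^6 - 8*s^5)

Take the Laplace transform of both sides.
Using L{y''} = s^2 Y - s·y(0) - y'(0) and L{y'} = sY - y(0), with y(0) = -2, y'(0) = -4, the left side becomes (s^2 - s - 8)Y - (-2*s - 2).
The right side is L{t^4} = 24/s^5.
So (s^2 - s - 8)Y = 24/s^5 + (-2*s - 2).
Divide through and combine into a single rational function.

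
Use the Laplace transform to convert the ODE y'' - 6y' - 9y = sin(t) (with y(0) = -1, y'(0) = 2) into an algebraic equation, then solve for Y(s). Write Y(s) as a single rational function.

Y(s) = (-s^3 + 8*s^2 - s + 9)/(s^4 - 6*s^3 - 8*s^2 - 6*s - 9)

Take the Laplace transform of both sides.
With L{y''} = s^2 Y - s·y(0) - y'(0) and L{y'} = sY - y(0), with y(0) = -1, y'(0) = 2: the LHS transforms to (s^2 - 6*s - 9)Y - (-s + 8).
The right side is L{sin(t)} = 1/(s^2 + 1).
So (s^2 - 6*s - 9)Y = 1/(s^2 + 1) + (-s + 8).
Isolate Y and clear denominators.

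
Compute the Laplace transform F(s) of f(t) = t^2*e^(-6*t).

L{e^(-6t)} = 1/(s + 6).
Then apply L{t^2·g(t)} = (-1)^2 d^2/ds^2[G(s)] with G(s) = 1/(s + 6):
differentiating 2 times and applying the sign gives 2/(s + 6)^3.

F(s) = 2/(s + 6)^3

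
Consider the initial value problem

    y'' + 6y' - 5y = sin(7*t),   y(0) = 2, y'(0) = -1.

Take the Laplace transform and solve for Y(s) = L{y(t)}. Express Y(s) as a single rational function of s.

Laplace-transform each side.
The derivative rules (L{y''} = s^2 Y - s·y(0) - y'(0) and L{y'} = sY - y(0), with y(0) = 2, y'(0) = -1) turn the left side into (s^2 + 6*s - 5)Y - (2*s + 11).
The right side is L{sin(7*t)} = 7/(s^2 + 49).
So (s^2 + 6*s - 5)Y = 7/(s^2 + 49) + (2*s + 11).
Isolate Y and clear denominators.

Y(s) = (2*s^3 + 11*s^2 + 98*s + 546)/(s^4 + 6*s^3 + 44*s^2 + 294*s - 245)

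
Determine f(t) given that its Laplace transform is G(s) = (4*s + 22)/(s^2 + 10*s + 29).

f(t) = exp(-5*t)*sin(2*t) + 4*exp(-5*t)*cos(2*t)

Complete the square in the denominator: s^2 + 10*s + 29 = (s + 5)^2 + 2^2.
Split the numerator to match: 4*s + 22 = 4·(s + 5) + 1·2.
Invert each term: 4·(s + 5)/((s + 5)^2 + 4) ↔ 4e^(-5t)cos(2t); 1·2/((s + 5)^2 + 4) ↔ e^(-5t)sin(2t).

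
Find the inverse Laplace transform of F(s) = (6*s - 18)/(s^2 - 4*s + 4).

-6*t*exp(2*t) + 6*exp(2*t)

Factor the denominator: s^2 - 4*s + 4 = (s - 2)^2.
Partial fraction decomposition gives [6/(s - 2)] + [-6/(s - 2)^2].
Invert each term: 6/(s - 2) ↔ 6e^(2t); -6/(s - 2)^2 ↔ -6t·e^(2t).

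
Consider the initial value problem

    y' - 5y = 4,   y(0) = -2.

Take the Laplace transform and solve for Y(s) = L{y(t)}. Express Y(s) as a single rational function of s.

Apply the Laplace transform to the equation.
The derivative rules (L{y'} = sY - y(0) = sY - (-2)) turn the left side into (s - 5)Y - (-2).
The right side is L{4} = 4/s.
So (s - 5)Y = 4/s + (-2).
Isolate Y and clear denominators.

Y(s) = (-2*s + 4)/(s^2 - 5*s)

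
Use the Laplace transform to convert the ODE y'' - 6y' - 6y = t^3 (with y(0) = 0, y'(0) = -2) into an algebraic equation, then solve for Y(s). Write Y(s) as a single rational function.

Y(s) = (-2*s^4 + 6)/(s^6 - 6*s^5 - 6*s^4)

Transform both sides with L{·}.
The derivative rules (L{y''} = s^2 Y - s·y(0) - y'(0) and L{y'} = sY - y(0), with y(0) = 0, y'(0) = -2) turn the left side into (s^2 - 6*s - 6)Y - (-2).
The right side is L{t^3} = 6/s^4.
So (s^2 - 6*s - 6)Y = 6/s^4 + (-2).
Isolate Y and clear denominators.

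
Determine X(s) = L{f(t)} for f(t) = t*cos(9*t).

X(s) = (s - 9)*(s + 9)/(s^2 + 81)^2

L{cos(9t)} = s/(s^2 + 81).
Then apply L{t·g(t)} = -d/ds[G(s)] with G(s) = s/(s^2 + 81):
differentiating 1 time and applying the sign gives (s - 9)*(s + 9)/(s^2 + 81)^2.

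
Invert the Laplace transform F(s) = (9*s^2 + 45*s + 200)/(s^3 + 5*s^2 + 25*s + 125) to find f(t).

Factor the denominator: s^3 + 5*s^2 + 25*s + 125 = (s + 5)*(s^2 + 25).
Partial fraction decomposition gives [4/(s + 5)] + [5*s/(s^2 + 25)] + [20/(s^2 + 25)].
Invert each term: 4/(s + 5) ↔ 4e^(-5t); 5·s/(s^2 + 25) ↔ 5cos(5t); 4·5/(s^2 + 25) ↔ 4sin(5t).

f(t) = 4*sin(5*t) + 5*cos(5*t) + 4*exp(-5*t)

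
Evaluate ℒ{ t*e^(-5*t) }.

L{t} = 1!/s^2 = 1/s^2.
By the first shifting theorem, multiplying by e^(-5t) replaces s with s + 5.

(s + 5)^(-2)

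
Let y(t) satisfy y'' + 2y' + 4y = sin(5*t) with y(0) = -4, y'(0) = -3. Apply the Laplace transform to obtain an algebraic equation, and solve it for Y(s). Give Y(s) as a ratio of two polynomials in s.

Y(s) = (-4*s^3 - 11*s^2 - 100*s - 270)/(s^4 + 2*s^3 + 29*s^2 + 50*s + 100)

Transform both sides with L{·}.
Using L{y''} = s^2 Y - s·y(0) - y'(0) and L{y'} = sY - y(0), with y(0) = -4, y'(0) = -3, the left side becomes (s^2 + 2*s + 4)Y - (-4*s - 11).
The right side is L{sin(5*t)} = 5/(s^2 + 25).
So (s^2 + 2*s + 4)Y = 5/(s^2 + 25) + (-4*s - 11).
Isolate Y and clear denominators.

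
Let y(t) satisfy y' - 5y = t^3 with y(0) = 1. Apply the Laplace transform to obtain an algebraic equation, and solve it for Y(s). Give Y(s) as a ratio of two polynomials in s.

Transform both sides with L{·}.
Using L{y'} = sY - y(0) = sY - 1, the left side becomes (s - 5)Y - (1).
The right side is L{t^3} = 6/s^4.
So (s - 5)Y = 6/s^4 + (1).
Divide through and combine into a single rational function.

Y(s) = (s^4 + 6)/(s^5 - 5*s^4)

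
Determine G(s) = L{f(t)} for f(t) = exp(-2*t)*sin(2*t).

L{sin(2t)} = 2/(s^2 + 4).
By the first shifting theorem, multiplying by e^(-2t) replaces s with s + 2.

G(s) = 2/((s + 2)^2 + 4)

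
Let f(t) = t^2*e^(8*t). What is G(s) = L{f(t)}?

L{e^(8t)} = 1/(s - 8).
Then apply L{t^2·g(t)} = (-1)^2 d^2/ds^2[H(s)] with H(s) = 1/(s - 8):
differentiating 2 times and applying the sign gives 2/(s - 8)^3.

G(s) = 2/(s - 8)^3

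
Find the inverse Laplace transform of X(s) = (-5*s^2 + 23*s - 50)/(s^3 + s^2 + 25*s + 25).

5*sin(5*t) - 2*cos(5*t) - 3*exp(-t)

Factor the denominator: s^3 + s^2 + 25*s + 25 = (s + 1)*(s^2 + 25).
Partial fraction decomposition gives [-3/(s + 1)] + [-2*s/(s^2 + 25)] + [25/(s^2 + 25)].
Invert each term: -3/(s + 1) ↔ -3e^(-t); -2·s/(s^2 + 25) ↔ -2cos(5t); 5·5/(s^2 + 25) ↔ 5sin(5t).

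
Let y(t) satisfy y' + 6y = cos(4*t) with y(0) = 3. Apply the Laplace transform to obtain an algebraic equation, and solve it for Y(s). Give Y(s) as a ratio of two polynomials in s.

Apply the Laplace transform to the equation.
Using L{y'} = sY - y(0) = sY - 3, the left side becomes (s + 6)Y - (3).
The right side is L{cos(4*t)} = s/(s^2 + 16).
So (s + 6)Y = s/(s^2 + 16) + (3).
Solve for Y(s) and write it as one ratio of polynomials.

Y(s) = (3*s^2 + s + 48)/(s^3 + 6*s^2 + 16*s + 96)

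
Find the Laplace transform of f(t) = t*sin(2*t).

L{sin(2t)} = 2/(s^2 + 4).
Then apply L{t·g(t)} = -d/ds[G(s)] with G(s) = 2/(s^2 + 4):
differentiating 1 time and applying the sign gives 4*s/(s^2 + 4)^2.

4*s/(s^2 + 4)^2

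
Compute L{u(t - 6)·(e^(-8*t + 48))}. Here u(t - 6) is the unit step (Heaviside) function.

exp(-6*s)/(s + 8)

By the second shifting theorem, L{u(t - c)·g(t - c)} = e^(-cs)·H(s) with c = 6 and H(s) = L{g(t)}.
L{e^(-8t)} = 1/(s + 8).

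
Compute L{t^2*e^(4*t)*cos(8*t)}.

2*(s - 4)*(s^2 - 8*s - 176)/(s^2 - 8*s + 80)^3

L{cos(8t)} = s/(s^2 + 64).
Multiplying by e^(4t) shifts s → s - 4, so L{e^(4*t)*cos(8*t)} = (s - 4)/((s - 4)^2 + 64).
Then apply L{t^2·g(t)} = (-1)^2 d^2/ds^2[G(s)] with G(s) = (s - 4)/((s - 4)^2 + 64):
differentiating 2 times and applying the sign gives 2*(s - 4)*(s^2 - 8*s - 176)/(s^2 - 8*s + 80)^3.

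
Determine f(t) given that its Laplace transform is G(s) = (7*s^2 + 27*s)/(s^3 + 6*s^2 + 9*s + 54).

f(t) = -sin(3*t) + 5*cos(3*t) + 2*exp(-6*t)

Factor the denominator: s^3 + 6*s^2 + 9*s + 54 = (s + 6)*(s^2 + 9).
Partial fraction decomposition gives [2/(s + 6)] + [5*s/(s^2 + 9)] + [-3/(s^2 + 9)].
Invert each term: 2/(s + 6) ↔ 2e^(-6t); 5·s/(s^2 + 9) ↔ 5cos(3t); -1·3/(s^2 + 9) ↔ -sin(3t).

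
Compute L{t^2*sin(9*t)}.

54*(s^2 - 27)/(s^2 + 81)^3

L{sin(9t)} = 9/(s^2 + 81).
Then apply L{t^2·g(t)} = (-1)^2 d^2/ds^2[H(s)] with H(s) = 9/(s^2 + 81):
differentiating 2 times and applying the sign gives 54*(s^2 - 27)/(s^2 + 81)^3.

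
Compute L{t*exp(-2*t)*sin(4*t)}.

L{sin(4t)} = 4/(s^2 + 16).
Multiplying by e^(-2t) shifts s → s + 2, so L{exp(-2*t)*sin(4*t)} = 4/((s + 2)^2 + 16).
Then apply L{t·g(t)} = -d/ds[G(s)] with G(s) = 4/((s + 2)^2 + 16):
differentiating 1 time and applying the sign gives 8*(s + 2)/(s^2 + 4*s + 20)^2.

8*(s + 2)/(s^2 + 4*s + 20)^2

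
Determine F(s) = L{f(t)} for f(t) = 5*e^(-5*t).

F(s) = 5/(s + 5)

L{5} = 5/s.
By the first shifting theorem, multiplying by e^(-5t) replaces s with s + 5.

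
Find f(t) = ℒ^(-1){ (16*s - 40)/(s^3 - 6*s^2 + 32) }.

Factor the denominator: s^3 - 6*s^2 + 32 = (s - 4)^2*(s + 2).
Partial fraction decomposition gives [2/(s - 4)] + [4/(s - 4)^2] + [-2/(s + 2)].
Invert each term: 2/(s - 4) ↔ 2e^(4t); 4/(s - 4)^2 ↔ 4t·e^(4t); -2/(s + 2) ↔ -2e^(-2t).

f(t) = 4*t*exp(4*t) + 2*exp(4*t) - 2*exp(-2*t)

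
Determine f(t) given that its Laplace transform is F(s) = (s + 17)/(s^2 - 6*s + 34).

f(t) = 4*exp(3*t)*sin(5*t) + exp(3*t)*cos(5*t)

Complete the square in the denominator: s^2 - 6*s + 34 = (s - 3)^2 + 5^2.
Split the numerator to match: s + 17 = 1·(s - 3) + 4·5.
Invert each term: 1·(s - 3)/((s - 3)^2 + 25) ↔ e^(3t)cos(5t); 4·5/((s - 3)^2 + 25) ↔ 4e^(3t)sin(5t).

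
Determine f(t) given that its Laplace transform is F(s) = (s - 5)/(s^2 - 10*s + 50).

Rewrite the denominator: s^2 - 10*s + 50 = (s - 5)^2 + 25.
The form in (s - 5) signals a first-shifting-theorem factor e^(5t).
Since L{cos(5t)} = s/(s^2 + 25), the inverse is e^(5*t)*cos(5*t).

f(t) = exp(5*t)*cos(5*t)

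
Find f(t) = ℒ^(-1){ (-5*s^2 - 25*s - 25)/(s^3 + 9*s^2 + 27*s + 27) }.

f(t) = 5*t^2*exp(-3*t)/2 + 5*t*exp(-3*t) - 5*exp(-3*t)

Factor the denominator: s^3 + 9*s^2 + 27*s + 27 = (s + 3)^3.
Partial fraction decomposition gives [-5/(s + 3)] + [5/(s + 3)^2] + [5/(s + 3)^3].
Invert each term: -5/(s + 3) ↔ -5e^(-3t); 5/(s + 3)^2 ↔ 5t·e^(-3t); 5/(s + 3)^3 ↔ (5/2)t^2·e^(-3t).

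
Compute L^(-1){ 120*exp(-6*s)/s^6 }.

Heaviside(t - 6)*((t - 6)^5)

The factor e^(-6s) signals a time shift by c = 6 (second shifting theorem).
L{t^5} = 5!/s^6 = 120/s^6, so L^-1{120/s^6} = t^5.
Hence the inverse is u(t - 6) times that function evaluated at t - 6.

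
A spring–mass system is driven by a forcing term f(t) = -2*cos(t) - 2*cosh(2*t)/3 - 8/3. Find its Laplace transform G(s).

G(s) = -2*s/(s^2 + 1) - 2*s/(3*(s^2 - 4)) - 8/(3*s)

Apply the Laplace transform termwise.
(-2)·[L{cos(t)} = s/(s^2 + 1)]; (-2/3)·[L{cosh(2t)} = s/(s^2 - 4)]; L{-8/3} = (-8/3)/s.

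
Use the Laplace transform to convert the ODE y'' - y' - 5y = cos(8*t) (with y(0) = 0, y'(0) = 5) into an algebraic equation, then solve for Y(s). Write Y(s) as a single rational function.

Y(s) = (5*s^2 + s + 320)/(s^4 - s^3 + 59*s^2 - 64*s - 320)

Take the Laplace transform of both sides.
With L{y''} = s^2 Y - s·y(0) - y'(0) and L{y'} = sY - y(0), with y(0) = 0, y'(0) = 5: the LHS transforms to (s^2 - s - 5)Y - (5).
The right side is L{cos(8*t)} = s/(s^2 + 64).
So (s^2 - s - 5)Y = s/(s^2 + 64) + (5).
Isolate Y and clear denominators.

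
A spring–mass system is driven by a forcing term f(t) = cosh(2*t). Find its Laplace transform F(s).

L{cosh(2t)} = s/(s^2 - 4).

F(s) = s/(s^2 - 4)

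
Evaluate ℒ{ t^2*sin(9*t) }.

L{sin(9t)} = 9/(s^2 + 81).
Then apply L{t^2·g(t)} = (-1)^2 d^2/ds^2[H(s)] with H(s) = 9/(s^2 + 81):
differentiating 2 times and applying the sign gives 54*(s^2 - 27)/(s^2 + 81)^3.

54*(s^2 - 27)/(s^2 + 81)^3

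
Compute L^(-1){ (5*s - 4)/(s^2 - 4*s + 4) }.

6*t*exp(2*t) + 5*exp(2*t)

Factor the denominator: s^2 - 4*s + 4 = (s - 2)^2.
Partial fraction decomposition gives [5/(s - 2)] + [6/(s - 2)^2].
Invert each term: 5/(s - 2) ↔ 5e^(2t); 6/(s - 2)^2 ↔ 6t·e^(2t).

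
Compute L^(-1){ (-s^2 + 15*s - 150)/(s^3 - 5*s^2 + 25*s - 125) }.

-2*exp(5*t) + 4*sin(5*t) + cos(5*t)

Factor the denominator: s^3 - 5*s^2 + 25*s - 125 = (s - 5)*(s^2 + 25).
Partial fraction decomposition gives [-2/(s - 5)] + [s/(s^2 + 25)] + [20/(s^2 + 25)].
Invert each term: -2/(s - 5) ↔ -2e^(5t); 1·s/(s^2 + 25) ↔ cos(5t); 4·5/(s^2 + 25) ↔ 4sin(5t).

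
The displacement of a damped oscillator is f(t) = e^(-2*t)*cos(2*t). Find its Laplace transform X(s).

L{cos(2t)} = s/(s^2 + 4).
By the first shifting theorem, multiplying by e^(-2t) replaces s with s + 2.

X(s) = (s + 2)/((s + 2)^2 + 4)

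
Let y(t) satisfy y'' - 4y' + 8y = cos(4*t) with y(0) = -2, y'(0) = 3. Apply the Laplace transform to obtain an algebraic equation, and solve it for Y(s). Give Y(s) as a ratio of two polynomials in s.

Y(s) = (-2*s^3 + 11*s^2 - 31*s + 176)/(s^4 - 4*s^3 + 24*s^2 - 64*s + 128)

Laplace-transform each side.
Using L{y''} = s^2 Y - s·y(0) - y'(0) and L{y'} = sY - y(0), with y(0) = -2, y'(0) = 3, the left side becomes (s^2 - 4*s + 8)Y - (-2*s + 11).
The right side is L{cos(4*t)} = s/(s^2 + 16).
So (s^2 - 4*s + 8)Y = s/(s^2 + 16) + (-2*s + 11).
Solve for Y(s) and write it as one ratio of polynomials.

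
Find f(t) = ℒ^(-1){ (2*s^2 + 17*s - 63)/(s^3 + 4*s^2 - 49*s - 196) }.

Factor the denominator: s^3 + 4*s^2 - 49*s - 196 = (s - 7)*(s + 4)*(s + 7).
Partial fraction decomposition gives [3/(s + 4)] + [-2/(s + 7)] + [1/(s - 7)].
Invert each term: 3/(s + 4) ↔ 3e^(-4t); -2/(s + 7) ↔ -2e^(-7t); 1/(s - 7) ↔ e^(7t).

f(t) = exp(7*t) + 3*exp(-4*t) - 2*exp(-7*t)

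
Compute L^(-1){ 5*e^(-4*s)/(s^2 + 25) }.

Heaviside(t - 4)*(sin(5*t - 20))

The factor e^(-4s) signals a time shift by c = 4 (second shifting theorem).
L{sin(5t)} = 5/(s^2 + 25), so L^-1{5/(s^2 + 25)} = sin(5*t).
Hence the inverse is u(t - 4) times that function evaluated at t - 4.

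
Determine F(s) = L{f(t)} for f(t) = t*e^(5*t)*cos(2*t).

F(s) = (s - 7)*(s - 3)/(s^2 - 10*s + 29)^2

L{cos(2t)} = s/(s^2 + 4).
Multiplying by e^(5t) shifts s → s - 5, so L{e^(5*t)*cos(2*t)} = (s - 5)/((s - 5)^2 + 4).
Then apply L{t·g(t)} = -d/ds[G(s)] with G(s) = (s - 5)/((s - 5)^2 + 4):
differentiating 1 time and applying the sign gives (s - 7)*(s - 3)/(s^2 - 10*s + 29)^2.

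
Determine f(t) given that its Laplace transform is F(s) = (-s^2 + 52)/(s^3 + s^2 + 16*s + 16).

f(t) = sin(4*t) - 4*cos(4*t) + 3*exp(-t)

Factor the denominator: s^3 + s^2 + 16*s + 16 = (s + 1)*(s^2 + 16).
Partial fraction decomposition gives [3/(s + 1)] + [-4*s/(s^2 + 16)] + [4/(s^2 + 16)].
Invert each term: 3/(s + 1) ↔ 3e^(-t); -4·s/(s^2 + 16) ↔ -4cos(4t); 1·4/(s^2 + 16) ↔ sin(4t).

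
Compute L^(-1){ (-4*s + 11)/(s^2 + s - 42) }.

-exp(6*t) - 3*exp(-7*t)

Factor the denominator: s^2 + s - 42 = (s - 6)*(s + 7).
Partial fraction decomposition gives [-3/(s + 7)] + [-1/(s - 6)].
Invert each term: -3/(s + 7) ↔ -3e^(-7t); -1/(s - 6) ↔ -e^(6t).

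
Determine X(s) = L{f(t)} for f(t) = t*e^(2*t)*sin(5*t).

L{sin(5t)} = 5/(s^2 + 25).
Multiplying by e^(2t) shifts s → s - 2, so L{e^(2*t)*sin(5*t)} = 5/((s - 2)^2 + 25).
Then apply L{t·g(t)} = -d/ds[G(s)] with G(s) = 5/((s - 2)^2 + 25):
differentiating 1 time and applying the sign gives 10*(s - 2)/(s^2 - 4*s + 29)^2.

X(s) = 10*(s - 2)/(s^2 - 4*s + 29)^2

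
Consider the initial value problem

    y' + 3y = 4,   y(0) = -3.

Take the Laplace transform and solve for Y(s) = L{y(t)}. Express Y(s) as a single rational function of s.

Transform both sides with L{·}.
The derivative rules (L{y'} = sY - y(0) = sY - (-3)) turn the left side into (s + 3)Y - (-3).
The right side is L{4} = 4/s.
So (s + 3)Y = 4/s + (-3).
Divide through and combine into a single rational function.

Y(s) = (-3*s + 4)/(s^2 + 3*s)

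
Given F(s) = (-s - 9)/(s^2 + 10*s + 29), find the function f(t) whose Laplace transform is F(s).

Complete the square in the denominator: s^2 + 10*s + 29 = (s + 5)^2 + 2^2.
Split the numerator to match: -s - 9 = -1·(s + 5) - 2·2.
Invert each term: -1·(s + 5)/((s + 5)^2 + 4) ↔ -e^(-5t)cos(2t); -2·2/((s + 5)^2 + 4) ↔ -2e^(-5t)sin(2t).

f(t) = -2*exp(-5*t)*sin(2*t) - exp(-5*t)*cos(2*t)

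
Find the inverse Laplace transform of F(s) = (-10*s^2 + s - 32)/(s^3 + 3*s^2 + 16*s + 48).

Factor the denominator: s^3 + 3*s^2 + 16*s + 48 = (s + 3)*(s^2 + 16).
Partial fraction decomposition gives [-5/(s + 3)] + [-5*s/(s^2 + 16)] + [16/(s^2 + 16)].
Invert each term: -5/(s + 3) ↔ -5e^(-3t); -5·s/(s^2 + 16) ↔ -5cos(4t); 4·4/(s^2 + 16) ↔ 4sin(4t).

4*sin(4*t) - 5*cos(4*t) - 5*exp(-3*t)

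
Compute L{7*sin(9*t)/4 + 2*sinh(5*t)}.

63/(4*(s^2 + 81)) + 10/(s^2 - 25)

Apply the Laplace transform termwise.
(2)·[L{sinh(5t)} = 5/(s^2 - 25)]; (7/4)·[L{sin(9t)} = 9/(s^2 + 81)].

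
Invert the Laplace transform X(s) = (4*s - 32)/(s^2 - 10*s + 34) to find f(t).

f(t) = -4*exp(5*t)*sin(3*t) + 4*exp(5*t)*cos(3*t)

Complete the square in the denominator: s^2 - 10*s + 34 = (s - 5)^2 + 3^2.
Split the numerator to match: 4*s - 32 = 4·(s - 5) - 4·3.
Invert each term: 4·(s - 5)/((s - 5)^2 + 9) ↔ 4e^(5t)cos(3t); -4·3/((s - 5)^2 + 9) ↔ -4e^(5t)sin(3t).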